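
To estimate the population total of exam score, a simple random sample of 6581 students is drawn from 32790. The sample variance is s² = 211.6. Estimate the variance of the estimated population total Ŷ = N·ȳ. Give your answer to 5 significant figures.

2.7632 × 10^7

Var(Ŷ) = N²·Var(ȳ) = N²·(1 − n/N)·s²/n.
f = 6581/32790 = 0.20070143; Var(ȳ) = 0.79929857·211.6/6581 = 0.025699981.
Var(Ŷ) = 32790² · 0.025699981 = 2.7632211 × 10^7.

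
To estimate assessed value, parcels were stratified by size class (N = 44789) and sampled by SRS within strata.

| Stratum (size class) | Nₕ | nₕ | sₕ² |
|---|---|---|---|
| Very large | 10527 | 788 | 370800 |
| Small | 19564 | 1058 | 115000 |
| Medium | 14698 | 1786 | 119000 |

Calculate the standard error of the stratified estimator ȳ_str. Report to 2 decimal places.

Var(ȳ_str) = Σₕ Wₕ²(1 − fₕ)sₕ²/nₕ with Wₕ = Nₕ/N, N = 44789.
Very large: Wₕ = 0.23503539; term = 0.23503539²·(1 − 0.07485513)·370800/788 = 24.048598.
Small: Wₕ = 0.43680368; term = 0.43680368²·(1 − 0.05407892)·115000/1058 = 19.617319.
Medium: Wₕ = 0.32816093; term = 0.32816093²·(1 − 0.12151313)·119000/1786 = 6.3033952.
Sum = 49.969312.
SE = √(49.969312) = 7.07.

7.07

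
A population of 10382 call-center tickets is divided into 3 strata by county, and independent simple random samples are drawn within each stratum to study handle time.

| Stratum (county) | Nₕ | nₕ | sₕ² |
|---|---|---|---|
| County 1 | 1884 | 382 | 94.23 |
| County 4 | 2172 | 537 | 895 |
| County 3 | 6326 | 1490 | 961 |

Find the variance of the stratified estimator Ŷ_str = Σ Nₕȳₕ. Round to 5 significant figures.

2.6348 × 10^7

Var(Ŷ_str) = Σₕ Nₕ²(1 − fₕ)sₕ²/nₕ.
County 1: 1884²·(1 − 382/1884)·94.23/382 = 698034.13.
County 4: 2172²·(1 − 537/2172)·895/537 = 5.9187 × 10^6.
County 3: 6326²·(1 − 1490/6326)·961/1490 = 1.9731159 × 10^7.
Sum = 2.6347893 × 10^7.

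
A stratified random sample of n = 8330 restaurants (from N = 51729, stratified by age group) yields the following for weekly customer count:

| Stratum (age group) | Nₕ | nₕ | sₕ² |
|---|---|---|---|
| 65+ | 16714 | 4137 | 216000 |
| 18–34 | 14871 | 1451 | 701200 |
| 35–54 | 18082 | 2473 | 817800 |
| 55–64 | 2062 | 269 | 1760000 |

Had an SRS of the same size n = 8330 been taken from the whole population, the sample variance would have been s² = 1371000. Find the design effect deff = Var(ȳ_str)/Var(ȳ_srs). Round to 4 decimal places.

0.6088

Var(ȳ_str) = Σ Wₕ²(1−fₕ)sₕ²/nₕ with Wₕ = Nₕ/51729:
  65+: (16714/51729)²·(1−4137/16714)·216000/4137 = 4.1016398
  18–34: (14871/51729)²·(1−1451/14871)·701200/1451 = 36.041181
  35–54: (18082/51729)²·(1−2473/18082)·817800/2473 = 34.879991
  55–64: (2062/51729)²·(1−269/2062)·1760000/269 = 9.0398489
  → Var(ȳ_str) = 84.062661.
Var(ȳ_srs) = (1 − 8330/51729)·1371000/8330 = 138.08233.
deff = 84.062661 / 138.08233 = 0.6088.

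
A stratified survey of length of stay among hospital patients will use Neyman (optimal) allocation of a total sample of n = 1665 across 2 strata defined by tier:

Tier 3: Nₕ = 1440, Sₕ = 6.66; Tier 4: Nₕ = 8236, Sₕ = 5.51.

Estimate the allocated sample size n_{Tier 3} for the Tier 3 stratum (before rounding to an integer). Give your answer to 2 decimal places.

290.48

Neyman allocation: nₕ = n·NₕSₕ / Σⱼ NⱼSⱼ.
Σ NⱼSⱼ = 1440·6.66 + 8236·5.51 = 54970.76.
n_{Tier 3} = 1665·1440·6.66 / 54970.76 = 290.48.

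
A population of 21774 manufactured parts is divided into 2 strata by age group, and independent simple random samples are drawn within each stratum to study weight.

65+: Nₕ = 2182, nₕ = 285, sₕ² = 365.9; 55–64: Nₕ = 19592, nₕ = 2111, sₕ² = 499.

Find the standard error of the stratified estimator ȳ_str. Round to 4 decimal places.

Var(ȳ_str) = Σₕ Wₕ²(1 − fₕ)sₕ²/nₕ with Wₕ = Nₕ/N, N = 21774.
65+: Wₕ = 0.10021126; term = 0.10021126²·(1 − 0.13061412)·365.9/285 = 0.011208905.
55–64: Wₕ = 0.89978874; term = 0.89978874²·(1 − 0.10774806)·499/2111 = 0.17075795.
Sum = 0.18196686.
SE = √(0.18196686) = 0.4266.

0.4266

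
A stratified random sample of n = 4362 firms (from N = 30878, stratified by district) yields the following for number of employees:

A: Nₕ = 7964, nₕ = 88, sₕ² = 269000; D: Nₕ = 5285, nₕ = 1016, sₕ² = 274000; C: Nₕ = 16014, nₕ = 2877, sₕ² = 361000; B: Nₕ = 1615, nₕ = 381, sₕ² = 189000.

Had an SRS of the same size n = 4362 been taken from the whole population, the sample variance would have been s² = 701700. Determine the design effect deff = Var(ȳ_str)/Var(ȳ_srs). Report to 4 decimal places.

1.7099

Var(ȳ_str) = Σ Wₕ²(1−fₕ)sₕ²/nₕ with Wₕ = Nₕ/30878:
  A: (7964/30878)²·(1−88/7964)·269000/88 = 201.09823
  D: (5285/30878)²·(1−1016/5285)·274000/1016 = 6.3816014
  C: (16014/30878)²·(1−2877/16014)·361000/2877 = 27.686308
  B: (1615/30878)²·(1−381/1615)·189000/381 = 1.0368745
  → Var(ȳ_str) = 236.20301.
Var(ȳ_srs) = (1 − 4362/30878)·701700/4362 = 138.14166.
deff = 236.20301 / 138.14166 = 1.7099.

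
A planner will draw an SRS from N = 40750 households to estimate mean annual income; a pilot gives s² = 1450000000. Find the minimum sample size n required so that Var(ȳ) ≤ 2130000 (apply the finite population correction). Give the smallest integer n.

Without fpc, n₀ = s²/D = 1450000000/2130000 = 680.7512.
With fpc, (1 − n/N)·s²/n ≤ D requires n ≥ n₀/(1 + n₀/N) = 680.7512/(1 + 680.7512/40750) = 669.5657.
Rounding up, n = 670.

670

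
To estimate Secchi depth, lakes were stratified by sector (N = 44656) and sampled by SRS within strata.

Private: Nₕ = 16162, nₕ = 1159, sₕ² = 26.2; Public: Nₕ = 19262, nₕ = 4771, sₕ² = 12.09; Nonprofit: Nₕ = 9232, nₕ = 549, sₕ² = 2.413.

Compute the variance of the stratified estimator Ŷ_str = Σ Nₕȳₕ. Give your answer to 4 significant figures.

Var(Ŷ_str) = Σₕ Nₕ²(1 − fₕ)sₕ²/nₕ.
Private: 16162²·(1 − 1159/16162)·26.2/1159 = 5.4813946 × 10^6.
Public: 19262²·(1 − 4771/19262)·12.09/4771 = 707321.11.
Nonprofit: 9232²·(1 − 549/9232)·2.413/549 = 352330.77.
Sum = 6.5410465 × 10^6.

6.541 × 10^6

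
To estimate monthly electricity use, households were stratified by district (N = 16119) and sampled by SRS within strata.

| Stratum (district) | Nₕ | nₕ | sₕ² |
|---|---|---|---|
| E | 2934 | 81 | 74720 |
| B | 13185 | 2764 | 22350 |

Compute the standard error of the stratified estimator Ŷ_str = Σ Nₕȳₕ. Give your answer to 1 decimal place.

Var(Ŷ_str) = Σₕ Nₕ²(1 − fₕ)sₕ²/nₕ.
E: 2934²·(1 − 81/2934)·74720/81 = 7.7217142 × 10^9.
B: 13185²·(1 − 2764/13185)·22350/2764 = 1.1110383 × 10^9.
Sum = 8.8327525 × 10^9.
SE = √(8.8327525 × 10^9) = 93982.7.

93982.7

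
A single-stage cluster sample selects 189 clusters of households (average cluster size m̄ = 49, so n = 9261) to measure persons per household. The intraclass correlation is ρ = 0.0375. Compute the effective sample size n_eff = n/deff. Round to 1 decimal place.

deff = 1 + (49 − 1)·0.0375 = 1 + 1.8 = 2.8.
n_eff = 9261 / 2.8 = 3307.5.

3307.5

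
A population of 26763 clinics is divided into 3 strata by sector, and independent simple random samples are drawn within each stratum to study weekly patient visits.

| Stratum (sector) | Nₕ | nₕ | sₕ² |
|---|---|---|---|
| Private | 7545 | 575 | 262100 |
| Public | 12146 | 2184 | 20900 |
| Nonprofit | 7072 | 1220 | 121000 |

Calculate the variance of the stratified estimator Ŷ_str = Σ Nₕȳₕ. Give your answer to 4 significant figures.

Var(Ŷ_str) = Σₕ Nₕ²(1 − fₕ)sₕ²/nₕ.
Private: 7545²·(1 − 575/7545)·262100/575 = 2.3971279 × 10^10.
Public: 12146²·(1 − 2184/12146)·20900/2184 = 1.1579064 × 10^9.
Nonprofit: 7072²·(1 − 1220/7072)·121000/1220 = 4.104612 × 10^9.
Sum = 2.9233797 × 10^10.

2.923 × 10^10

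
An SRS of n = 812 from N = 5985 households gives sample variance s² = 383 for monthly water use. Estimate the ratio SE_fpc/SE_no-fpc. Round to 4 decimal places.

f = n/N = 812/5985 = 0.13567251.
SE_no-fpc = √(s²/n) = 0.6867859; SE_fpc = √((1−f)s²/n) = 0.63849946.
Ratio = √(1−f) = 0.92969215.

0.9297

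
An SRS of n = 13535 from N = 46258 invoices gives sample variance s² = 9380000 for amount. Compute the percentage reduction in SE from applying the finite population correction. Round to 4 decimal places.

f = n/N = 13535/46258 = 0.29259804.
SE_no-fpc = √(s²/n) = 26.325237; SE_fpc = √((1−f)s²/n) = 22.141417.
Ratio = √(1−f) = 0.84107191. Reduction = 100·(1 − 0.84107191) = 15.8928%.

15.8928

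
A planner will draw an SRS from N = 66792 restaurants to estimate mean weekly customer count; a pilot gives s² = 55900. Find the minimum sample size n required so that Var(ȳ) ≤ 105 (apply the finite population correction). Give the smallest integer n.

Without fpc, n₀ = s²/D = 55900/105 = 532.3810.
With fpc, (1 − n/N)·s²/n ≤ D requires n ≥ n₀/(1 + n₀/N) = 532.3810/(1 + 532.3810/66792) = 528.1711.
Rounding up, n = 529.

529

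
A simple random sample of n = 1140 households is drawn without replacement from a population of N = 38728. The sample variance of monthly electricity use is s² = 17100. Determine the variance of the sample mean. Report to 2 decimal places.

Under SRS without replacement, Var(ȳ) = (1 − f)·s²/n with f = n/N = 1140/38728 = 0.02943607.
Var(ȳ) = (1 − 0.02943607)·17100/1140 = 0.97056393·15 = 14.558459.

14.56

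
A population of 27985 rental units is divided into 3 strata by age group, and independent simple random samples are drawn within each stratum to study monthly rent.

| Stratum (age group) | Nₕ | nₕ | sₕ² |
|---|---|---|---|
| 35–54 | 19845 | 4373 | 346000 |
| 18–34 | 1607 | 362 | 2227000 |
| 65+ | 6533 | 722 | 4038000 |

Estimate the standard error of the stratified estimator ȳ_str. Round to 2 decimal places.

17.83

Var(ȳ_str) = Σₕ Wₕ²(1 − fₕ)sₕ²/nₕ with Wₕ = Nₕ/N, N = 27985.
35–54: Wₕ = 0.70912989; term = 0.70912989²·(1 − 0.22035777)·346000/4373 = 31.020126.
18–34: Wₕ = 0.05742362; term = 0.05742362²·(1 − 0.22526447)·2227000/362 = 15.716153.
65+: Wₕ = 0.23344649; term = 0.23344649²·(1 − 0.11051584)·4038000/722 = 271.10781.
Sum = 317.84409.
SE = √(317.84409) = 17.83.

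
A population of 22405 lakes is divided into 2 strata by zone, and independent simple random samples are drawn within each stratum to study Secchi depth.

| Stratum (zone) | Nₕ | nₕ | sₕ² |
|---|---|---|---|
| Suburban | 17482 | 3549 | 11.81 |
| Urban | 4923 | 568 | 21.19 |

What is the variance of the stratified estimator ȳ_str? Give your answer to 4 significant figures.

Var(ȳ_str) = Σₕ Wₕ²(1 − fₕ)sₕ²/nₕ with Wₕ = Nₕ/N, N = 22405.
Suburban: Wₕ = 0.78027226; term = 0.78027226²·(1 − 0.20300881)·11.81/3549 = 0.0016146922.
Urban: Wₕ = 0.21972774; term = 0.21972774²·(1 − 0.11537680)·21.19/568 = 0.0015933483.
Sum = 0.0032080405.

0.003208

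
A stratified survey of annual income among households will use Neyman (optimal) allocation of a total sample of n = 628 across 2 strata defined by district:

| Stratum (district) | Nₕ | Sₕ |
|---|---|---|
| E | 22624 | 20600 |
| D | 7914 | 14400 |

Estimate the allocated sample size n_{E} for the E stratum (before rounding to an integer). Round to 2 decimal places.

Neyman allocation: nₕ = n·NₕSₕ / Σⱼ NⱼSⱼ.
Σ NⱼSⱼ = 22624·20600 + 7914·14400 = 5.80016 × 10^8.
n_{E} = 628·22624·20600 / (5.80016 × 10^8) = 504.61.

504.61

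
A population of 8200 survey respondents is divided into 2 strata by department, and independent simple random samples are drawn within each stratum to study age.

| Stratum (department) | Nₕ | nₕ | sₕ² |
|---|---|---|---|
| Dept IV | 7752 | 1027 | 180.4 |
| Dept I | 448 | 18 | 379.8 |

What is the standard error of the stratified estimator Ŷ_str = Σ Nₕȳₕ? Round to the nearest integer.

Var(Ŷ_str) = Σₕ Nₕ²(1 − fₕ)sₕ²/nₕ.
Dept IV: 7752²·(1 − 1027/7752)·180.4/1027 = 9.1573991 × 10^6.
Dept I: 448²·(1 − 18/448)·379.8/18 = 4.064704 × 10^6.
Sum = 1.3222103 × 10^7.
SE = √(1.3222103 × 10^7) = 3636.

3636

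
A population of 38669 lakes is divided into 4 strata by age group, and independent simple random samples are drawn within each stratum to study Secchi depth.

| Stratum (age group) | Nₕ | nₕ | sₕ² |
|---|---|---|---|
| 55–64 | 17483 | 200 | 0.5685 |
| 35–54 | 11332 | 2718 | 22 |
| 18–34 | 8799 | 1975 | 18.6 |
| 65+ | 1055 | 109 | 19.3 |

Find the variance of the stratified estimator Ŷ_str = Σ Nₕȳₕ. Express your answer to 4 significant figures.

2.391 × 10^6

Var(Ŷ_str) = Σₕ Nₕ²(1 − fₕ)sₕ²/nₕ.
55–64: 17483²·(1 − 200/17483)·0.5685/200 = 858886.07.
35–54: 11332²·(1 − 2718/11332)·22/2718 = 790104.73.
18–34: 8799²·(1 − 1975/8799)·18.6/1975 = 565481.21.
65+: 1055²·(1 − 109/1055)·19.3/109 = 176715.4.
Sum = 2.3911874 × 10^6.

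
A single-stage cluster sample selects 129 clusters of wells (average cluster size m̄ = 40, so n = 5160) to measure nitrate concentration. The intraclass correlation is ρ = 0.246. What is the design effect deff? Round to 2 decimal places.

10.59

deff = 1 + (40 − 1)·0.246 = 1 + 9.594 = 10.594.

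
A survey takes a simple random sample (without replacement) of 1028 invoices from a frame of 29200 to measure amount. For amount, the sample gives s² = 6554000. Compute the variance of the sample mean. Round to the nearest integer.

6151

Under SRS without replacement, Var(ȳ) = (1 − f)·s²/n with f = n/N = 1028/29200 = 0.03520548.
Var(ȳ) = (1 − 0.03520548)·6554000/1028 = 0.96479452·6375.4864 = 6151.0343.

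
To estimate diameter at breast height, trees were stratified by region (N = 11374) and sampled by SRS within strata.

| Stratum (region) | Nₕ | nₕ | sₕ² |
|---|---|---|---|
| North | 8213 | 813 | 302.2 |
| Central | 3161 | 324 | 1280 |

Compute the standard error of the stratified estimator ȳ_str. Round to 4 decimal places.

Var(ȳ_str) = Σₕ Wₕ²(1 − fₕ)sₕ²/nₕ with Wₕ = Nₕ/N, N = 11374.
North: Wₕ = 0.72208546; term = 0.72208546²·(1 − 0.09898941)·302.2/813 = 0.17462685.
Central: Wₕ = 0.27791454; term = 0.27791454²·(1 − 0.10249921)·1280/324 = 0.27385605.
Sum = 0.4484829.
SE = √(0.4484829) = 0.6697.

0.6697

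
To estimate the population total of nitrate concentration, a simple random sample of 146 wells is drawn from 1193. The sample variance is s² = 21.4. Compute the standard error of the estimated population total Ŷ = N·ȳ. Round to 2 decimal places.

Var(Ŷ) = N²·Var(ȳ) = N²·(1 − n/N)·s²/n.
f = 146/1193 = 0.12238055; Var(ȳ) = 0.87761945·21.4/146 = 0.12863737.
Var(Ŷ) = 1193² · 0.12863737 = 183083.01.
SE(Ŷ) = √(183083.01) = 427.88.

427.88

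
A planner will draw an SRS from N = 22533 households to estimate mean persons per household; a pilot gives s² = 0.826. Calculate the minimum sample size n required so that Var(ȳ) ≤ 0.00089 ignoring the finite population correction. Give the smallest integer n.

Without fpc, n₀ = s²/D = 0.826/0.00089 = 928.0899.
Rounding up, n = 929.

929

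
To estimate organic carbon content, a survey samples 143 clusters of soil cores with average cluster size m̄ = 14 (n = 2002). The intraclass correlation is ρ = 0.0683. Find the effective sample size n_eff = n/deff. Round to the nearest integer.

1060

deff = 1 + (14 − 1)·0.0683 = 1 + 0.8879 = 1.8879.
n_eff = 2002 / 1.8879 = 1060.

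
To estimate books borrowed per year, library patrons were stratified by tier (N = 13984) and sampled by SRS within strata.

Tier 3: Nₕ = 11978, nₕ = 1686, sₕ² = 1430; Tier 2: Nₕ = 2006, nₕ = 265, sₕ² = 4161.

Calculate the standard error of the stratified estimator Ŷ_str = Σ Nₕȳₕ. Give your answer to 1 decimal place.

Var(Ŷ_str) = Σₕ Nₕ²(1 − fₕ)sₕ²/nₕ.
Tier 3: 11978²·(1 − 1686/11978)·1430/1686 = 1.0455927 × 10^8.
Tier 2: 2006²·(1 − 265/2006)·4161/265 = 5.4837992 × 10^7.
Sum = 1.5939726 × 10^8.
SE = √(1.5939726 × 10^8) = 12625.3.

12625.3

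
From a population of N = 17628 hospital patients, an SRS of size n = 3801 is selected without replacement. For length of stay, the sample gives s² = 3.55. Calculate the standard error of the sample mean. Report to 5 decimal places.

Under SRS without replacement, Var(ȳ) = (1 − f)·s²/n with f = n/N = 3801/17628 = 0.21562287.
Var(ȳ) = (1 − 0.21562287)·3.55/3801 = 0.78437713·9.3396475 × 10^-4 = 7.3258058 × 10^-4.
SE(ȳ) = √(7.3258058 × 10^-4) = 0.02707.

0.02707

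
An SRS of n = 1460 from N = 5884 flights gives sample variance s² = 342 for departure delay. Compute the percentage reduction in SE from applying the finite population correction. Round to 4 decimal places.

13.2896

f = n/N = 1460/5884 = 0.24813052.
SE_no-fpc = √(s²/n) = 0.48399026; SE_fpc = √((1−f)s²/n) = 0.41966993.
Ratio = √(1−f) = 0.86710407. Reduction = 100·(1 − 0.86710407) = 13.2896%.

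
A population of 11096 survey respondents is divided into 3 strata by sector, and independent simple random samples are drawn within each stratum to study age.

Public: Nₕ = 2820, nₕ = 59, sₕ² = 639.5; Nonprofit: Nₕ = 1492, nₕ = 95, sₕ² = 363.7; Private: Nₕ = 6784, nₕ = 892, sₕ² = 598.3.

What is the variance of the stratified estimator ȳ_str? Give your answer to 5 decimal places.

0.96801

Var(ȳ_str) = Σₕ Wₕ²(1 − fₕ)sₕ²/nₕ with Wₕ = Nₕ/N, N = 11096.
Public: Wₕ = 0.25414564; term = 0.25414564²·(1 − 0.02092199)·639.5/59 = 0.6854427.
Nonprofit: Wₕ = 0.13446287; term = 0.13446287²·(1 − 0.06367292)·363.7/95 = 0.064811493.
Private: Wₕ = 0.61139149; term = 0.61139149²·(1 − 0.13148585)·598.3/892 = 0.21775585.
Sum = 0.96801004.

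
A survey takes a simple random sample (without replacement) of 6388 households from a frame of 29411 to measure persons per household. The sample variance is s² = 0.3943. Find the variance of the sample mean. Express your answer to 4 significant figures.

4.832 × 10^-5

Under SRS without replacement, Var(ȳ) = (1 − f)·s²/n with f = n/N = 6388/29411 = 0.21719765.
Var(ȳ) = (1 − 0.21719765)·0.3943/6388 = 0.78280235·6.172511 × 10^-5 = 4.8318561 × 10^-5.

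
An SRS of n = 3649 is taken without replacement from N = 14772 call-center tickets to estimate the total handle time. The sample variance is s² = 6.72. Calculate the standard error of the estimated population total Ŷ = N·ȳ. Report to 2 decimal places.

Var(Ŷ) = N²·Var(ȳ) = N²·(1 − n/N)·s²/n.
f = 3649/14772 = 0.24702139; Var(ȳ) = 0.75297861·6.72/3649 = 0.0013866857.
Var(Ŷ) = 14772² · 0.0013866857 = 302591.44.
SE(Ŷ) = √(302591.44) = 550.08.

550.08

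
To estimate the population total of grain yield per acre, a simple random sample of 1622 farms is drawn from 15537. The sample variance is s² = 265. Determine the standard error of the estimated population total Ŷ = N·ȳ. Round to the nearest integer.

5943

Var(Ŷ) = N²·Var(ȳ) = N²·(1 − n/N)·s²/n.
f = 1622/15537 = 0.10439596; Var(ȳ) = 0.89560404·265/1622 = 0.14632249.
Var(Ŷ) = 15537² · 0.14632249 = 3.532201 × 10^7.
SE(Ŷ) = √(3.532201 × 10^7) = 5943.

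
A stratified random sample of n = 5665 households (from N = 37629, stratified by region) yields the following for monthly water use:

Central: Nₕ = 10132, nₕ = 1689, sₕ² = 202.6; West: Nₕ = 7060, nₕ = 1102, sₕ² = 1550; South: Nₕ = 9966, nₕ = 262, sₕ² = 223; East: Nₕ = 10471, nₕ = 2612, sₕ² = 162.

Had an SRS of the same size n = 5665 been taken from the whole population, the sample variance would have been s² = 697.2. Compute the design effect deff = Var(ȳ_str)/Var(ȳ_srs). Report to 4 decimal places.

1.0596

Var(ȳ_str) = Σ Wₕ²(1−fₕ)sₕ²/nₕ with Wₕ = Nₕ/37629:
  Central: (10132/37629)²·(1−1689/10132)·202.6/1689 = 0.0072469691
  West: (7060/37629)²·(1−1102/7060)·1550/1102 = 0.041783994
  South: (9966/37629)²·(1−262/9966)·223/262 = 0.058133957
  East: (10471/37629)²·(1−2612/10471)·162/2612 = 0.0036045573
  → Var(ȳ_str) = 0.11076948.
Var(ȳ_srs) = (1 − 5665/37629)·697.2/5665 = 0.10454323.
deff = 0.11076948 / 0.10454323 = 1.0596.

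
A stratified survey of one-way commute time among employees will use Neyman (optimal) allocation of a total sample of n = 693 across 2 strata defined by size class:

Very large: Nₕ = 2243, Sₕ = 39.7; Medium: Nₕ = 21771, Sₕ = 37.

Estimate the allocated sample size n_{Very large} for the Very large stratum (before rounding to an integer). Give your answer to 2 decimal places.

Neyman allocation: nₕ = n·NₕSₕ / Σⱼ NⱼSⱼ.
Σ NⱼSⱼ = 2243·39.7 + 21771·37 = 894574.1.
n_{Very large} = 693·2243·39.7 / 894574.1 = 68.98.

68.98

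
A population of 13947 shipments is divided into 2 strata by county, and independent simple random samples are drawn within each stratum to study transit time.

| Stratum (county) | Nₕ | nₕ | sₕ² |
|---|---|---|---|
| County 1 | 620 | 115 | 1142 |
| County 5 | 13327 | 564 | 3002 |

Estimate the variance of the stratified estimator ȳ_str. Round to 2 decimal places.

4.67

Var(ȳ_str) = Σₕ Wₕ²(1 − fₕ)sₕ²/nₕ with Wₕ = Nₕ/N, N = 13947.
County 1: Wₕ = 0.04445400; term = 0.04445400²·(1 − 0.18548387)·1142/115 = 0.015984157.
County 5: Wₕ = 0.95554600; term = 0.95554600²·(1 − 0.04232010)·3002/564 = 4.6543083.
Sum = 4.6702925.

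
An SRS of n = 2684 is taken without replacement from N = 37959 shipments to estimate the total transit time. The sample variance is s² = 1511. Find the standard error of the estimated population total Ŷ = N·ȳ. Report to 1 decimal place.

27455.7

Var(Ŷ) = N²·Var(ȳ) = N²·(1 − n/N)·s²/n.
f = 2684/37959 = 0.07070787; Var(ȳ) = 0.92929213·1511/2684 = 0.52315962.
Var(Ŷ) = 37959² · 0.52315962 = 7.5381321 × 10^8.
SE(Ŷ) = √(7.5381321 × 10^8) = 27455.7.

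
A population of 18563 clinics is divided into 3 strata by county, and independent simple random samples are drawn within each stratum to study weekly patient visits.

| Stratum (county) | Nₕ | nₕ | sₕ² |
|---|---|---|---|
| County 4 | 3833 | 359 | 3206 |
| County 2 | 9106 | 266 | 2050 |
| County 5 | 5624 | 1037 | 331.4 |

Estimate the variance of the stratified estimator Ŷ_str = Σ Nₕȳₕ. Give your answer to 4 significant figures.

Var(Ŷ_str) = Σₕ Nₕ²(1 − fₕ)sₕ²/nₕ.
County 4: 3833²·(1 − 359/3833)·3206/359 = 1.1891529 × 10^8.
County 2: 9106²·(1 − 266/9106)·2050/266 = 6.2037192 × 10^8.
County 5: 5624²·(1 − 1037/5624)·331.4/1037 = 8.2441863 × 10^6.
Sum = 7.475314 × 10^8.

7.475 × 10^8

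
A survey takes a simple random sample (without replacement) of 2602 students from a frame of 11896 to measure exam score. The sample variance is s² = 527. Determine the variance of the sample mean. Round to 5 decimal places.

Under SRS without replacement, Var(ȳ) = (1 − f)·s²/n with f = n/N = 2602/11896 = 0.21872898.
Var(ȳ) = (1 − 0.21872898)·527/2602 = 0.78127102·0.20253651 = 0.15823591.

0.15824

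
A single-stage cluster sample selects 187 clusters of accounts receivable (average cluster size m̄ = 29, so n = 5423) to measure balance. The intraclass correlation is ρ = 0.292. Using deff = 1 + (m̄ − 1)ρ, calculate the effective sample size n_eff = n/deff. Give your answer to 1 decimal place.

591.0

deff = 1 + (29 − 1)·0.292 = 1 + 8.176 = 9.176.
n_eff = 5423 / 9.176 = 591.0.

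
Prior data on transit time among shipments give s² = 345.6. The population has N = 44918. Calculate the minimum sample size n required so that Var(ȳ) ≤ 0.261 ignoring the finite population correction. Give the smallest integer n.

1325

Without fpc, n₀ = s²/D = 345.6/0.261 = 1324.1379.
Rounding up, n = 1325.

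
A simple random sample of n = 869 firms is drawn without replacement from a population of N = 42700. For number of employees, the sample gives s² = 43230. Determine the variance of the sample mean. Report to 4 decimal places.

Under SRS without replacement, Var(ȳ) = (1 − f)·s²/n with f = n/N = 869/42700 = 0.02035129.
Var(ȳ) = (1 − 0.02035129)·43230/869 = 0.97964871·49.746835 = 48.734423.

48.7344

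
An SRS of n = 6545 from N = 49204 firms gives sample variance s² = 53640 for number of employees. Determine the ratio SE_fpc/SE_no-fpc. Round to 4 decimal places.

0.9311

f = n/N = 6545/49204 = 0.13301764.
SE_no-fpc = √(s²/n) = 2.8627904; SE_fpc = √((1−f)s²/n) = 2.6655982.
Ratio = √(1−f) = 0.93111887.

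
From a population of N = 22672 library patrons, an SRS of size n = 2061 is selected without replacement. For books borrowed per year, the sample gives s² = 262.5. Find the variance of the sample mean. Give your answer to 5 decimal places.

0.11579

Under SRS without replacement, Var(ȳ) = (1 − f)·s²/n with f = n/N = 2061/22672 = 0.09090508.
Var(ȳ) = (1 − 0.09090508)·262.5/2061 = 0.90909492·0.12736536 = 0.1157872.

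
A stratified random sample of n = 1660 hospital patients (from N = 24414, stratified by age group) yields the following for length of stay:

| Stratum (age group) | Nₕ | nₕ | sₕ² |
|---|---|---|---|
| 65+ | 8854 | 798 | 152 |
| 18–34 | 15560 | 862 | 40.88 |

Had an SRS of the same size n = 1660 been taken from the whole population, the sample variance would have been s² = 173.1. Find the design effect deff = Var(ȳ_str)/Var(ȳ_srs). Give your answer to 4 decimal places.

Var(ȳ_str) = Σ Wₕ²(1−fₕ)sₕ²/nₕ with Wₕ = Nₕ/24414:
  65+: (8854/24414)²·(1−798/8854)·152/798 = 0.022794065
  18–34: (15560/24414)²·(1−862/15560)·40.88/862 = 0.018196739
  → Var(ȳ_str) = 0.040990804.
Var(ȳ_srs) = (1 − 1660/24414)·173.1/1660 = 0.097186914.
deff = 0.040990804 / 0.097186914 = 0.4218.

0.4218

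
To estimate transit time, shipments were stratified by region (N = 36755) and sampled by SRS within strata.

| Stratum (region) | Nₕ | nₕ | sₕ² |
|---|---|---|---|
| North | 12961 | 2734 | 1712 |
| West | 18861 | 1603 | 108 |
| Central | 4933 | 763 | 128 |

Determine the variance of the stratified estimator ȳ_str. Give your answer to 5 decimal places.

0.08023

Var(ȳ_str) = Σₕ Wₕ²(1 − fₕ)sₕ²/nₕ with Wₕ = Nₕ/N, N = 36755.
North: Wₕ = 0.35263229; term = 0.35263229²·(1 − 0.21094051)·1712/2734 = 0.061441125.
West: Wₕ = 0.51315467; term = 0.51315467²·(1 − 0.08499019)·108/1603 = 0.016233515.
Central: Wₕ = 0.13421303; term = 0.13421303²·(1 − 0.15467261)·128/763 = 0.0025544638.
Sum = 0.080229104.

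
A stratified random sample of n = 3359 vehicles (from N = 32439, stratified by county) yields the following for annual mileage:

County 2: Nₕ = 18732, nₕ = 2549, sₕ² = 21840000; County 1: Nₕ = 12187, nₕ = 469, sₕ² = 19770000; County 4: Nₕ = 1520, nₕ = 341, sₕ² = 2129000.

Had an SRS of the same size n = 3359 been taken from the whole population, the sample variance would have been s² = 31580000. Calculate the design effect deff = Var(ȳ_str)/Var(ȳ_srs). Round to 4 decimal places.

Var(ȳ_str) = Σ Wₕ²(1−fₕ)sₕ²/nₕ with Wₕ = Nₕ/32439:
  County 2: (18732/32439)²·(1−2549/18732)·21840000/2549 = 2468.2609
  County 1: (12187/32439)²·(1−469/12187)·19770000/469 = 5720.7006
  County 4: (1520/32439)²·(1−341/1520)·2129000/341 = 10.632705
  → Var(ȳ_str) = 8199.5942.
Var(ȳ_srs) = (1 − 3359/32439)·31580000/3359 = 8428.0881.
deff = 8199.5942 / 8428.0881 = 0.9729.

0.9729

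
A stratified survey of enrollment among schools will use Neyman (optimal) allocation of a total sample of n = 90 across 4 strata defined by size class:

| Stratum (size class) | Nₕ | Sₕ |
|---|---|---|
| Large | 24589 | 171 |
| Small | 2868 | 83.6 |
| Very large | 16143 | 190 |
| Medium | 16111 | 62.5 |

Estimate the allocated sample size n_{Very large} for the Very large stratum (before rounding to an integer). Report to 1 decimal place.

32.4

Neyman allocation: nₕ = n·NₕSₕ / Σⱼ NⱼSⱼ.
Σ NⱼSⱼ = 24589·171 + 2868·83.6 + 16143·190 + 16111·62.5 = 8.5185913 × 10^6.
n_{Very large} = 90·16143·190 / (8.5185913 × 10^6) = 32.4.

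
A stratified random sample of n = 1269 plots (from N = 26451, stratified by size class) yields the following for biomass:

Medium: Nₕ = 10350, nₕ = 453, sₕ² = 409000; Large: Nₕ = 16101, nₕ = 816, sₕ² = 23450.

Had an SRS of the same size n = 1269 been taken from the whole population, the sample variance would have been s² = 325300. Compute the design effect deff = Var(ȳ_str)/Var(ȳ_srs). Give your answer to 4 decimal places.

0.5831

Var(ȳ_str) = Σ Wₕ²(1−fₕ)sₕ²/nₕ with Wₕ = Nₕ/26451:
  Medium: (10350/26451)²·(1−453/10350)·409000/453 = 132.18581
  Large: (16101/26451)²·(1−816/16101)·23450/816 = 10.108502
  → Var(ȳ_str) = 142.29431.
Var(ȳ_srs) = (1 − 1269/26451)·325300/1269 = 244.04537.
deff = 142.29431 / 244.04537 = 0.5831.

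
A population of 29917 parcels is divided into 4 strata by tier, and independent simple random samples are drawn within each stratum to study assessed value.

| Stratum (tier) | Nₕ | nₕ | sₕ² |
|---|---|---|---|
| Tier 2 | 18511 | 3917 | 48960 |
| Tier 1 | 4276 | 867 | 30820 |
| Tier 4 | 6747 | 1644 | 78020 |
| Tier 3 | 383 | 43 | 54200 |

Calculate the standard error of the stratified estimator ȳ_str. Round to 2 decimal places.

2.52

Var(ȳ_str) = Σₕ Wₕ²(1 − fₕ)sₕ²/nₕ with Wₕ = Nₕ/N, N = 29917.
Tier 2: Wₕ = 0.61874520; term = 0.61874520²·(1 − 0.21160391)·48960/3917 = 3.7727322.
Tier 1: Wₕ = 0.14292877; term = 0.14292877²·(1 − 0.20275959)·30820/867 = 0.57895146.
Tier 4: Wₕ = 0.22552395; term = 0.22552395²·(1 − 0.24366385)·78020/1644 = 1.8255945.
Tier 3: Wₕ = 0.01280209; term = 0.01280209²·(1 − 0.11227154)·54200/43 = 0.18338864.
Sum = 6.3606668.
SE = √(6.3606668) = 2.52.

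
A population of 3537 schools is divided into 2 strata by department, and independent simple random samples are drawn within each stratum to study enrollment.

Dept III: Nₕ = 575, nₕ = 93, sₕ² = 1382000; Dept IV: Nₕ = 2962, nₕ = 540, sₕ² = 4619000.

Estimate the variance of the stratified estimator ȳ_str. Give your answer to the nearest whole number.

5234

Var(ȳ_str) = Σₕ Wₕ²(1 − fₕ)sₕ²/nₕ with Wₕ = Nₕ/N, N = 3537.
Dept III: Wₕ = 0.16256715; term = 0.16256715²·(1 − 0.16173913)·1382000/93 = 329.2076.
Dept IV: Wₕ = 0.83743285; term = 0.83743285²·(1 − 0.18230925)·4619000/540 = 4905.0482.
Sum = 5234.2558.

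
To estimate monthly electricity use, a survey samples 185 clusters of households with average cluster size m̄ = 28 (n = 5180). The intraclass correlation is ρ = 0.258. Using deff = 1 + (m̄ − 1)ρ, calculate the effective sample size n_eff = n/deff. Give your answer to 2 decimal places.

650.26

deff = 1 + (28 − 1)·0.258 = 1 + 6.966 = 7.966.
n_eff = 5180 / 7.966 = 650.26.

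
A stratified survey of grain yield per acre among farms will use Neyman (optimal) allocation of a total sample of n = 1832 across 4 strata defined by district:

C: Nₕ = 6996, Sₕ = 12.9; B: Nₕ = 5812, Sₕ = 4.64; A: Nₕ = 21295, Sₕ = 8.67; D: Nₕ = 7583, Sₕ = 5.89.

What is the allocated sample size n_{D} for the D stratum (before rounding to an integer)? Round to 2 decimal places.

236.14

Neyman allocation: nₕ = n·NₕSₕ / Σⱼ NⱼSⱼ.
Σ NⱼSⱼ = 6996·12.9 + 5812·4.64 + 21295·8.67 + 7583·5.89 = 346507.6.
n_{D} = 1832·7583·5.89 / 346507.6 = 236.14.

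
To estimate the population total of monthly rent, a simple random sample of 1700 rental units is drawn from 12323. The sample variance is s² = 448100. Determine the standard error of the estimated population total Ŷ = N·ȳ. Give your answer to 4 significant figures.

185800

Var(Ŷ) = N²·Var(ȳ) = N²·(1 − n/N)·s²/n.
f = 1700/12323 = 0.13795342; Var(ȳ) = 0.86204658·448100/1700 = 227.22534.
Var(Ŷ) = 12323² · 227.22534 = 3.4505606 × 10^10.
SE(Ŷ) = √(3.4505606 × 10^10) = 185800.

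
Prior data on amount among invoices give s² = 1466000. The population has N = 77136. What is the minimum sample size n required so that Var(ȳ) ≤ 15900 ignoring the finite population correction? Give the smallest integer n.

Without fpc, n₀ = s²/D = 1466000/15900 = 92.2013.
Rounding up, n = 93.

93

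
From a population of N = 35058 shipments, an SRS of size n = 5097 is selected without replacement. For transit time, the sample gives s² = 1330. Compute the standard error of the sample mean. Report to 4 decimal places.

0.4722

Under SRS without replacement, Var(ȳ) = (1 − f)·s²/n with f = n/N = 5097/35058 = 0.14538764.
Var(ȳ) = (1 − 0.14538764)·1330/5097 = 0.85461236·0.26093781 = 0.22300067.
SE(ȳ) = √(0.22300067) = 0.4722.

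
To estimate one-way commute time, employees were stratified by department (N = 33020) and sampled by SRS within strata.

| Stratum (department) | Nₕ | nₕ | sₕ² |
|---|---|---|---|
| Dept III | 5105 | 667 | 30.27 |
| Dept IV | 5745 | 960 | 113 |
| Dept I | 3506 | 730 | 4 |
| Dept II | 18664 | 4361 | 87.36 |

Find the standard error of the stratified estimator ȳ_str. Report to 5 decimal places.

0.09415

Var(ȳ_str) = Σₕ Wₕ²(1 − fₕ)sₕ²/nₕ with Wₕ = Nₕ/N, N = 33020.
Dept III: Wₕ = 0.15460327; term = 0.15460327²·(1 − 0.13065622)·30.27/667 = 9.4300825 × 10^-4.
Dept IV: Wₕ = 0.17398546; term = 0.17398546²·(1 − 0.16710183)·113/960 = 0.0029677345.
Dept I: Wₕ = 0.10617807; term = 0.10617807²·(1 − 0.20821449)·4/730 = 4.8911881 × 10^-5.
Dept II: Wₕ = 0.56523319; term = 0.56523319²·(1 − 0.23365838)·87.36/4361 = 0.0049046076.
Sum = 0.0088642622.
SE = √(0.0088642622) = 0.09415.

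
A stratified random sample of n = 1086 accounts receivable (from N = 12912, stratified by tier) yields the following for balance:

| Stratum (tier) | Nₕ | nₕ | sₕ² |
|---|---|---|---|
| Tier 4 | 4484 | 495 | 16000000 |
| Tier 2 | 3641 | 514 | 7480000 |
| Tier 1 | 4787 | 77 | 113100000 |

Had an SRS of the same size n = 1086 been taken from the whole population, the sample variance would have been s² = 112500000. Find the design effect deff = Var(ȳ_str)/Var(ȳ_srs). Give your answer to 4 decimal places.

Var(ȳ_str) = Σ Wₕ²(1−fₕ)sₕ²/nₕ with Wₕ = Nₕ/12912:
  Tier 4: (4484/12912)²·(1−495/4484)·16000000/495 = 3467.8267
  Tier 2: (3641/12912)²·(1−514/3641)·7480000/514 = 993.80232
  Tier 1: (4787/12912)²·(1−77/4787)·113100000/77 = 198641.13
  → Var(ȳ_str) = 203102.76.
Var(ȳ_srs) = (1 − 1086/12912)·112500000/1086 = 94878.335.
deff = 203102.76 / 94878.335 = 2.1407.

2.1407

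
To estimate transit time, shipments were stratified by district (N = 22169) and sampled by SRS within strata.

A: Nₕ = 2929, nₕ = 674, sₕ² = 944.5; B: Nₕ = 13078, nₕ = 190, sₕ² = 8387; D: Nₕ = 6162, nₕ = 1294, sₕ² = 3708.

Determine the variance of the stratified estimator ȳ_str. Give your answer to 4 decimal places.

15.3324

Var(ȳ_str) = Σₕ Wₕ²(1 − fₕ)sₕ²/nₕ with Wₕ = Nₕ/N, N = 22169.
A: Wₕ = 0.13212143; term = 0.13212143²·(1 − 0.23011267)·944.5/674 = 0.018832838.
B: Wₕ = 0.58992287; term = 0.58992287²·(1 − 0.01452822)·8387/190 = 15.138669.
D: Wₕ = 0.27795570; term = 0.27795570²·(1 − 0.20999675)·3708/1294 = 0.17489827.
Sum = 15.3324.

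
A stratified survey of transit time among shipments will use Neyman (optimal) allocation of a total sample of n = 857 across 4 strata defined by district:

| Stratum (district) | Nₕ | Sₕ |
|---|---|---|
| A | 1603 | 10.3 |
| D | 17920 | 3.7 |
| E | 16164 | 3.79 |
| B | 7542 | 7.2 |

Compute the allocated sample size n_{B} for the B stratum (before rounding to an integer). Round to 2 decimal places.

Neyman allocation: nₕ = n·NₕSₕ / Σⱼ NⱼSⱼ.
Σ NⱼSⱼ = 1603·10.3 + 17920·3.7 + 16164·3.79 + 7542·7.2 = 198378.86.
n_{B} = 857·7542·7.2 / 198378.86 = 234.59.

234.59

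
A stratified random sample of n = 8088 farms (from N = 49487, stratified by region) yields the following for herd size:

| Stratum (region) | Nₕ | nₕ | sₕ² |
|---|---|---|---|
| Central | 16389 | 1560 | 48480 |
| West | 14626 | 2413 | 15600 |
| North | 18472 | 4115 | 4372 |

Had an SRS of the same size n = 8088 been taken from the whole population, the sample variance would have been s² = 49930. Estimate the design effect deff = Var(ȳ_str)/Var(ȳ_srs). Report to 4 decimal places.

0.7108

Var(ȳ_str) = Σ Wₕ²(1−fₕ)sₕ²/nₕ with Wₕ = Nₕ/49487:
  Central: (16389/49487)²·(1−1560/16389)·48480/1560 = 3.0840405
  West: (14626/49487)²·(1−2413/14626)·15600/2413 = 0.47155565
  North: (18472/49487)²·(1−4115/18472)·4372/4115 = 0.11505505
  → Var(ȳ_str) = 3.6706512.
Var(ȳ_srs) = (1 − 8088/49487)·49930/8088 = 5.1643914.
deff = 3.6706512 / 5.1643914 = 0.7108.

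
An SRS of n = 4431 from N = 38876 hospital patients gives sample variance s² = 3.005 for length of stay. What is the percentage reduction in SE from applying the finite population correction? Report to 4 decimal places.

f = n/N = 4431/38876 = 0.11397778.
SE_no-fpc = √(s²/n) = 0.026041822; SE_fpc = √((1−f)s²/n) = 0.024512842.
Ratio = √(1−f) = 0.94128754. Reduction = 100·(1 − 0.94128754) = 5.8712%.

5.8712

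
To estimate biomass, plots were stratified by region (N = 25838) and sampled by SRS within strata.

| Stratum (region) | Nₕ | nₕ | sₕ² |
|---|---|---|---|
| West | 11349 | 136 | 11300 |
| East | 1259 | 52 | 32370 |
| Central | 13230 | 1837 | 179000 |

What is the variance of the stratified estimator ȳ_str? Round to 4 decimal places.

39.2550

Var(ȳ_str) = Σₕ Wₕ²(1 − fₕ)sₕ²/nₕ with Wₕ = Nₕ/N, N = 25838.
West: Wₕ = 0.43923678; term = 0.43923678²·(1 − 0.01198343)·11300/136 = 15.83803.
East: Wₕ = 0.04872668; term = 0.04872668²·(1 − 0.04130262)·32370/52 = 1.4169501.
Central: Wₕ = 0.51203654; term = 0.51203654²·(1 − 0.13885110)·179000/1837 = 22.000068.
Sum = 39.255048.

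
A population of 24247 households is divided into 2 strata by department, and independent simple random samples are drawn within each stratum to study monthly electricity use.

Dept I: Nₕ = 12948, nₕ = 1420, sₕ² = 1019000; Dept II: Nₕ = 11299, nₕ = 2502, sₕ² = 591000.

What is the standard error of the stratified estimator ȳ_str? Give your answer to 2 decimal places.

Var(ȳ_str) = Σₕ Wₕ²(1 − fₕ)sₕ²/nₕ with Wₕ = Nₕ/N, N = 24247.
Dept I: Wₕ = 0.53400421; term = 0.53400421²·(1 − 0.10966945)·1019000/1420 = 182.19081.
Dept II: Wₕ = 0.46599579; term = 0.46599579²·(1 − 0.22143553)·591000/2502 = 39.935466.
Sum = 222.12628.
SE = √(222.12628) = 14.90.

14.90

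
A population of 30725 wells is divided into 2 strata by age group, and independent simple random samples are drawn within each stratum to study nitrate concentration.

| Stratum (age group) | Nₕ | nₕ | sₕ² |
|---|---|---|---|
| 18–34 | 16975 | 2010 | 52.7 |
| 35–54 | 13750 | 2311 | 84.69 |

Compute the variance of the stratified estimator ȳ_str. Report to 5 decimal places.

0.01316

Var(ȳ_str) = Σₕ Wₕ²(1 − fₕ)sₕ²/nₕ with Wₕ = Nₕ/N, N = 30725.
18–34: Wₕ = 0.55248169; term = 0.55248169²·(1 − 0.11840943)·52.7/2010 = 0.0070553291.
35–54: Wₕ = 0.44751831; term = 0.44751831²·(1 − 0.16807273)·84.69/2311 = 0.006105752.
Sum = 0.013161081.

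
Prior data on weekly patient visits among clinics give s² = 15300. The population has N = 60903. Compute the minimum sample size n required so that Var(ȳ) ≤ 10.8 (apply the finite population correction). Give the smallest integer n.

Without fpc, n₀ = s²/D = 15300/10.8 = 1416.6667.
With fpc, (1 − n/N)·s²/n ≤ D requires n ≥ n₀/(1 + n₀/N) = 1416.6667/(1 + 1416.6667/60903) = 1384.4627.
Rounding up, n = 1385.

1385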